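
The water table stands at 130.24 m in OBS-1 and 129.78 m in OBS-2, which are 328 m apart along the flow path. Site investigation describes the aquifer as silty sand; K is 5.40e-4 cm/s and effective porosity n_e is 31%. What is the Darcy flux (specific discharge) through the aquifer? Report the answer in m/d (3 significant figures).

6.54e-4 m/d

Hydraulic gradient i = (130.24 − 129.78) / 328 = 0.46 / 328 = 0.001402
K = 5.40e-4 cm/s × 864 = 0.4666 m/d
Darcy flux q = K·i = 0.4666 × 0.001402 = 6.543e-4 m/d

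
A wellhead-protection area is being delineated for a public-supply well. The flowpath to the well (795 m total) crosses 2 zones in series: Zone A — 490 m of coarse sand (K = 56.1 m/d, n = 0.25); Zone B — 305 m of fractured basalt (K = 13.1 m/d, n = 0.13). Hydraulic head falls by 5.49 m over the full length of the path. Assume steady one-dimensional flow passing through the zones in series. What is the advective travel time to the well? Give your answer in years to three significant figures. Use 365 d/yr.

2.59 years

Steady 1-D flow in series ⇒ the Darcy flux q is identical in every zone and the zone head losses add (resistances L/K in series).
Σ(L/K) = 490/56.1 + 305/13.1 = 8.734 + 23.28 = 32.02 d
q = ΔH / Σ(L/K) = 5.49 / 32.02 = 0.1715 m/d (same in every zone)
Zone A: v = q/n = 0.1715/0.25 = 0.6859 m/d → t_A = 490/0.6859 = 714.4 d
Zone B: v = q/n = 0.1715/0.13 = 1.319 m/d → t_B = 305/1.319 = 231.2 d
Total t = 714.4 + 231.2 = 945.6 d
   = 945.6 / 365 = 2.59 yr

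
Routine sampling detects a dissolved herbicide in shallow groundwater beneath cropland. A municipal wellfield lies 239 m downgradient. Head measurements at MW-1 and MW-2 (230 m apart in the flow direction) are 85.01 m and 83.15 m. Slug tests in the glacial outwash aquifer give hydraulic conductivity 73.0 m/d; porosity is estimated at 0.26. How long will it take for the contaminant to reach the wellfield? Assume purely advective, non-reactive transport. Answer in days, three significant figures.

Hydraulic gradient i = (85.01 − 83.15) / 230 = 1.86 / 230 = 0.008087
q = Ki = 73.0 × 0.008087 = 0.5903 m/d
Seepage velocity v = q / n = 0.5903 / 0.26 = 2.271 m/d
t = L / v = 239 / 2.271 = 105.3 d

105 days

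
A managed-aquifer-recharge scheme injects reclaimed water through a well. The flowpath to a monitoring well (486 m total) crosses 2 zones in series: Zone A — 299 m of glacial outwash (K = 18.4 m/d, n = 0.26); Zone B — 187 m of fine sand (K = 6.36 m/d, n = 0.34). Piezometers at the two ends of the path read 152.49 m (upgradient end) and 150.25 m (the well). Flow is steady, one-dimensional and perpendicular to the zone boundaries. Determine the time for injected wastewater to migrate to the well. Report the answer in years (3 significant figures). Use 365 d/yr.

Total head drop ΔH = 152.49 − 150.25 = 2.24 m
Continuity: the same q passes through each zone, so ΔH = q·Σ(L_j/K_j) — the zones act as resistances in series.
Σ(L/K) = 299/18.4 + 187/6.36 = 16.25 + 29.40 = 45.65 d
q = ΔH / Σ(L/K) = 2.24 / 45.65 = 0.04907 m/d (same in every zone)
Zone A: v = q/n = 0.04907/0.26 = 0.1887 m/d → t_A = 299/0.1887 = 1584 d
Zone B: v = q/n = 0.04907/0.34 = 0.1443 m/d → t_B = 187/0.1443 = 1296 d
Total t = 1584 + 1296 = 2880 d
   = 2880 / 365 = 7.89 yr

7.89 years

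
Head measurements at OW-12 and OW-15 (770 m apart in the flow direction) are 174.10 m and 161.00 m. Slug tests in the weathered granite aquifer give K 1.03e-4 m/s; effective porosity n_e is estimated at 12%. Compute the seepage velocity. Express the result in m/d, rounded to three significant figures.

Hydraulic gradient i = (174.10 − 161.00) / 770 = 13.10 / 770 = 0.01701
K = 1.03e-4 m/s × 86400 s/d = 8.899 m/d
Specific discharge q = 8.899 × 0.01701 = 0.1514 m/d
Average linear velocity = 0.1514 / 0.12 = 1.262 m/d

1.26 m/d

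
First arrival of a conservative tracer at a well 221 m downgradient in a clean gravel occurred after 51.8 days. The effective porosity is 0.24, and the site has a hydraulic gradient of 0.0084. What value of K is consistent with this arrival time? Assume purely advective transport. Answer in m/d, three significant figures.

122 m/d

v = L / t = 221 / 51.8 = 4.266 m/d
K = v · n / i = 4.266 × 0.24 / 0.0084 = 122 m/d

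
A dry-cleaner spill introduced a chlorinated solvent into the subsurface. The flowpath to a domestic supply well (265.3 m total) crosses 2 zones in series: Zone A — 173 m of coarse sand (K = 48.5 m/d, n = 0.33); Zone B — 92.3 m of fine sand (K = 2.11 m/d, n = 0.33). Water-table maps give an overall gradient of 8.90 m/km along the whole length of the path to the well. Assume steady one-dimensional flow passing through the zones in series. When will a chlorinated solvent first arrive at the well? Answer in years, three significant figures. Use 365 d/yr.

Continuity: the same q passes through each zone, so ΔH = q·Σ(L_j/K_j) — the zones act as resistances in series.
Σ(L/K) = 173/48.5 + 92.3/2.11 = 3.567 + 43.74 = 47.31 d
K_eq = L_total / Σ(L/K) = 265.3 / 47.31 = 5.608 m/d
q = K_eq · i = 5.608 × 0.0089 = 0.04991 m/d (same in every zone)
Zone A: v = q/n = 0.04991/0.33 = 0.1512 m/d → t_A = 173/0.1512 = 1144 d
Zone B: v = q/n = 0.04991/0.33 = 0.1512 m/d → t_B = 92.3/0.1512 = 610.3 d
Total t = 1144 + 610.3 = 1754 d
   = 1754 / 365 = 4.81 yr

4.81 years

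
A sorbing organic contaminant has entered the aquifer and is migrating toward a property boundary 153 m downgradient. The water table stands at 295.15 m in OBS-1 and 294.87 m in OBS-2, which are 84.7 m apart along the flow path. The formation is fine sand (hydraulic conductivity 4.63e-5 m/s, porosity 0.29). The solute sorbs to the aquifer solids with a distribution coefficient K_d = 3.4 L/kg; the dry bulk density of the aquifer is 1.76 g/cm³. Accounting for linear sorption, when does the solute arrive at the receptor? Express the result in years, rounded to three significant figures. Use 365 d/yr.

Hydraulic gradient i = (295.15 − 294.87) / 84.7 = 0.28 / 84.7 = 0.003306
K = 4.63e-5 m/s × 86400 s/d = 4.000 m/d
q = Ki = 4.000 × 0.003306 = 0.01322 m/d
v = Ki/n = 4.000·0.003306/0.29 = 0.04560 m/d
Retardation R = 1 + ρ_b·K_d/n = 1 + 1.76×3.4/0.29 = 21.63
Contaminant velocity v_c = v/R = 0.04560/21.63 = 0.002108 m/d
t = L/v_c = 153/0.002108 = 72590 d
   = 72590/365 = 199 yr

199 years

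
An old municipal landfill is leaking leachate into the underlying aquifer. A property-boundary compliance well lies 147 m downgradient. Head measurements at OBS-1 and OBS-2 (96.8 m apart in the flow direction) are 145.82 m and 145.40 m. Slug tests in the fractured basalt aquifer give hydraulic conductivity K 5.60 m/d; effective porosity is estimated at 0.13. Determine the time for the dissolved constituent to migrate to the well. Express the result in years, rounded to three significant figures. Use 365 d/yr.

2.15 years

Hydraulic gradient i = (145.82 − 145.40) / 96.8 = 0.42 / 96.8 = 0.004339
q = Ki = 5.60 × 0.004339 = 0.02430 m/d
v = Ki/n = 5.60·0.004339/0.13 = 0.1869 m/d
t = L / v = 147 / 0.1869 = 786.5 d
   = 786.5 / 365 = 2.15 yr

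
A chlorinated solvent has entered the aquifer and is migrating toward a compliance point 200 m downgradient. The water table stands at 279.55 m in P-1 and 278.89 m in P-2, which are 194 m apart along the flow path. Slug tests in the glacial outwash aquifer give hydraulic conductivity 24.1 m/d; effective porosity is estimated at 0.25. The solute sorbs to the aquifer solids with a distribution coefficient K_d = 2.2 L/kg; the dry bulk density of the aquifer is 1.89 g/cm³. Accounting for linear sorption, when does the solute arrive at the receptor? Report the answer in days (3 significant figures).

Hydraulic gradient i = (279.55 − 278.89) / 194 = 0.66 / 194 = 0.003402
Darcy flux q = K·i = 24.1 × 0.003402 = 0.08199 m/d
Average linear velocity = 0.08199 / 0.25 = 0.3280 m/d
Retardation R = 1 + ρ_b·K_d/n = 1 + 1.89×2.2/0.25 = 17.63
Contaminant velocity v_c = v/R = 0.3280/17.63 = 0.01860 m/d
t = L/v_c = 200/0.01860 = 10750 d

10800 days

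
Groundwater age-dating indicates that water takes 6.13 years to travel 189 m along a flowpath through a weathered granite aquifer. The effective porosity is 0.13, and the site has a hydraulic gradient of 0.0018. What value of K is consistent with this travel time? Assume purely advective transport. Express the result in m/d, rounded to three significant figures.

t = 6.13 years = 2237 d
v = L / t = 189 / 2237 = 0.08447 m/d
K = v · n / i = 0.08447 × 0.13 / 0.0018 = 6.10 m/d

6.10 m/d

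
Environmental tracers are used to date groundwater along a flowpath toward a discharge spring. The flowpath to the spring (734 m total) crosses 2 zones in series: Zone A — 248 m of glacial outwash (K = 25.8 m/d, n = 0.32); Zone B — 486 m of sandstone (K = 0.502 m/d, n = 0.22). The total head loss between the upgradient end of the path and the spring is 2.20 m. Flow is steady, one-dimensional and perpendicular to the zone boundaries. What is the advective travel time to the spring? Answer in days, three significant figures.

82800 days

Continuity: the same q passes through each zone, so ΔH = q·Σ(L_j/K_j) — the zones act as resistances in series.
Σ(L/K) = 248/25.8 + 486/0.502 = 9.612 + 968.1 = 977.7 d
q = ΔH / Σ(L/K) = 2.20 / 977.7 = 0.002250 m/d (same in every zone)
Zone A: v = q/n = 0.002250/0.32 = 0.007032 m/d → t_A = 248/0.007032 = 35270 d
Zone B: v = q/n = 0.002250/0.22 = 0.01023 m/d → t_B = 486/0.01023 = 47520 d
Total t = 35270 + 47520 = 82790 d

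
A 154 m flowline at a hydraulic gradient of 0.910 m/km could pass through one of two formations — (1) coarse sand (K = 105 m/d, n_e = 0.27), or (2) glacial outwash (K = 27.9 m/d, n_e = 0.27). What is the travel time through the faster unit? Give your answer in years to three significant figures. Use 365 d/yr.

1.19 years

Unit 1 (coarse sand): v = 105×9.1e-4/0.27 = 0.3539 m/d, t = 154/0.3539 = 435.2 d
Unit 2 (glacial outwash): v = 27.9×9.1e-4/0.27 = 0.09403 m/d, t = 154/0.09403 = 1638 d
Faster: 435.2 d / 365 = 1.19 yr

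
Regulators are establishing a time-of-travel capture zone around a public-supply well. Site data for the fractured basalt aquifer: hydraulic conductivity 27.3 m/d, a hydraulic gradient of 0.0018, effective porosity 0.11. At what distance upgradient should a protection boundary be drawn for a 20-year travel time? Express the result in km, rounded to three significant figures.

3.26 km

q = Ki = 27.3 × 0.0018 = 0.04914 m/d
v = Ki/n = 27.3·0.0018/0.11 = 0.4467 m/d
T = 20 yr × 365 = 7300 d
L = v × T = 0.4467 × 7300 = 3261 m
   = 3.26 km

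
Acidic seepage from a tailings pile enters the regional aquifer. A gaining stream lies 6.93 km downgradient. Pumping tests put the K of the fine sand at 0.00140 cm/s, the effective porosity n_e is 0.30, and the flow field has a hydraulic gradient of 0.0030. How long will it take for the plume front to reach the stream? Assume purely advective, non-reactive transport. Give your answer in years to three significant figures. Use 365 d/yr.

K = 0.00140 cm/s × 864 = 1.210 m/d
q = Ki = 1.210 × 0.0030 = 0.003629 m/d
Seepage velocity v = q / n = 0.003629 / 0.30 = 0.01210 m/d
L = 6.93 km = 6930 m
t = L / v = 6930 / 0.01210 = 572900 d
   = 572900 / 365 = 1570 yr

1570 years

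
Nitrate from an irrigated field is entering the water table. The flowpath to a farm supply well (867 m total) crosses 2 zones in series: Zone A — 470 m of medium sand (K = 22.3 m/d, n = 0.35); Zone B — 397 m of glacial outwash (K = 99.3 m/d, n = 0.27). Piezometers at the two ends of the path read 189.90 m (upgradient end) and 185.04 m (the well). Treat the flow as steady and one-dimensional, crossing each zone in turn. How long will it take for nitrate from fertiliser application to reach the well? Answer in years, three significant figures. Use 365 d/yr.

3.84 years

Total head drop ΔH = 189.90 − 185.04 = 4.86 m
Steady 1-D flow in series ⇒ the Darcy flux q is identical in every zone and the zone head losses add (resistances L/K in series).
Σ(L/K) = 470/22.3 + 397/99.3 = 21.08 + 3.998 = 25.07 d
q = ΔH / Σ(L/K) = 4.86 / 25.07 = 0.1938 m/d (same in every zone)
Zone A: v = q/n = 0.1938/0.35 = 0.5538 m/d → t_A = 470/0.5538 = 848.7 d
Zone B: v = q/n = 0.1938/0.27 = 0.7179 m/d → t_B = 397/0.7179 = 553.0 d
Total t = 848.7 + 553.0 = 1402 d
   = 1402 / 365 = 3.84 yr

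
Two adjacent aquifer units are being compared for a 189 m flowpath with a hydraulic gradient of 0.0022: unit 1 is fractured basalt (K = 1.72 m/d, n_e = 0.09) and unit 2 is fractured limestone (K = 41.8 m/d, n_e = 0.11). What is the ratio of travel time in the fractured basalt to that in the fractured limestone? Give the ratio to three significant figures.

19.9

Unit 1 (fractured basalt): v = 1.72×0.0022/0.09 = 0.04204 m/d, t = 189/0.04204 = 4495 d
Unit 2 (fractured limestone): v = 41.8×0.0022/0.11 = 0.8360 m/d, t = 189/0.8360 = 226.1 d
t(fractured basalt) / t(fractured limestone) = 4495/226.1 = 19.9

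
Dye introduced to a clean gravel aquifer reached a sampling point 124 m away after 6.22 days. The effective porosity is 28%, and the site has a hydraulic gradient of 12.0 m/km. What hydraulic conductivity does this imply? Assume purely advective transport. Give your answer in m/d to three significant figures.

v = L / t = 124 / 6.22 = 19.94 m/d
K = v · n / i = 19.94 × 0.28 / 0.012 = 465 m/d

465 m/d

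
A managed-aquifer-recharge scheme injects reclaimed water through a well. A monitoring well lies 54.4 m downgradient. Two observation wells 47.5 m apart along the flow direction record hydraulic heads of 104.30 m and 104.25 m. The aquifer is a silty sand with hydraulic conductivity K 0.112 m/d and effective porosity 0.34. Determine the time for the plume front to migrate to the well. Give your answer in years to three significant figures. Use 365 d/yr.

Hydraulic gradient i = (104.30 − 104.25) / 47.5 = 0.05 / 47.5 = 0.001053
Specific discharge q = 0.112 × 0.001053 = 1.179e-4 m/d
Average linear velocity = 1.179e-4 / 0.34 = 3.467e-4 m/d
t = L / v = 54.4 / 3.467e-4 = 156900 d
   = 156900 / 365 = 430 yr

430 years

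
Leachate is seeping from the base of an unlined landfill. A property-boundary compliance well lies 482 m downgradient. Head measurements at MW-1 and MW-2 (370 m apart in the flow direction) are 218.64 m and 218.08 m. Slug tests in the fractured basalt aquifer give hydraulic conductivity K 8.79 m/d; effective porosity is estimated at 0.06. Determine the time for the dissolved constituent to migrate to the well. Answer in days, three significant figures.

Hydraulic gradient i = (218.64 − 218.08) / 370 = 0.56 / 370 = 0.001514
q = Ki = 8.79 × 0.001514 = 0.01330 m/d
v_s = q/n_e = 0.01330/0.06 = 0.2217 m/d
t = L / v = 482 / 0.2217 = 2174 d

2170 days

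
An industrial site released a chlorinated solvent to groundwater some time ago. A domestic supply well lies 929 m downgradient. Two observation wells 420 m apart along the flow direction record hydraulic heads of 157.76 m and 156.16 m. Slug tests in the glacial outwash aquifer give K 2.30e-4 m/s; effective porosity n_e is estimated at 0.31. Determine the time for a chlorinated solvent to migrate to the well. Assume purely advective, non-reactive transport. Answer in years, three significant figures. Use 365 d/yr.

10.4 years

Hydraulic gradient i = (157.76 − 156.16) / 420 = 1.60 / 420 = 0.003810
K = 2.30e-4 m/s × 86400 s/d = 19.87 m/d
Darcy flux q = K·i = 19.87 × 0.003810 = 0.07570 m/d
v = Ki/n = 19.87·0.003810/0.31 = 0.2442 m/d
t = L / v = 929 / 0.2442 = 3804 d
   = 3804 / 365 = 10.4 yr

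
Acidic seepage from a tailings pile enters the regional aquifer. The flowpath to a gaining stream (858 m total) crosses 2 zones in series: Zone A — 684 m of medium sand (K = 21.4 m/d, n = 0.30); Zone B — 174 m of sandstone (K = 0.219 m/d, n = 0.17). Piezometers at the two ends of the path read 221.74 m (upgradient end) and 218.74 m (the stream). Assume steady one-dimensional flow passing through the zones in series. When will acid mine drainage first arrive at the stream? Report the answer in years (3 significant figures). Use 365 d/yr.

177 years

Total head drop ΔH = 221.74 − 218.74 = 3.00 m
Continuity: the same q passes through each zone, so ΔH = q·Σ(L_j/K_j) — the zones act as resistances in series.
Σ(L/K) = 684/21.4 + 174/0.219 = 31.96 + 794.5 = 826.5 d
q = ΔH / Σ(L/K) = 3.00 / 826.5 = 0.003630 m/d (same in every zone)
Zone A: v = q/n = 0.003630/0.30 = 0.01210 m/d → t_A = 684/0.01210 = 56530 d
Zone B: v = q/n = 0.003630/0.17 = 0.02135 m/d → t_B = 174/0.02135 = 8149 d
Total t = 56530 + 8149 = 64680 d
   = 64680 / 365 = 177 yr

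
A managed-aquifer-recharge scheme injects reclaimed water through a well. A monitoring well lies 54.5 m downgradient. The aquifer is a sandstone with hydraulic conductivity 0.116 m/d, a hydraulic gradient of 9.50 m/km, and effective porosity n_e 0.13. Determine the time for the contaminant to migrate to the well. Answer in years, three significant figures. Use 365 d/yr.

Darcy flux q = K·i = 0.116 × 0.0095 = 0.001102 m/d
v = Ki/n = 0.116·0.0095/0.13 = 0.008477 m/d
t = L / v = 54.5 / 0.008477 = 6429 d
   = 6429 / 365 = 17.6 yr

17.6 years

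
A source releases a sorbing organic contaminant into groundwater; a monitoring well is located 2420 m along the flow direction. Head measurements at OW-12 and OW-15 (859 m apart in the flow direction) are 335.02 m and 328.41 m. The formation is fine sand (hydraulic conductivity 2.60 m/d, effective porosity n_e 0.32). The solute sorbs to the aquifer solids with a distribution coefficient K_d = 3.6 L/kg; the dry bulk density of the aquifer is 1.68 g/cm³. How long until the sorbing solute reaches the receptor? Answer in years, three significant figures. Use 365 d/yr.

2110 years

Hydraulic gradient i = (335.02 − 328.41) / 859 = 6.61 / 859 = 0.007695
Specific discharge q = 2.60 × 0.007695 = 0.02001 m/d
v = Ki/n = 2.60·0.007695/0.32 = 0.06252 m/d
Retardation R = 1 + ρ_b·K_d/n = 1 + 1.68×3.6/0.32 = 19.90
Contaminant velocity v_c = v/R = 0.06252/19.90 = 0.003142 m/d
t = L/v_c = 2420/0.003142 = 770300 d
   = 770300/365 = 2110 yr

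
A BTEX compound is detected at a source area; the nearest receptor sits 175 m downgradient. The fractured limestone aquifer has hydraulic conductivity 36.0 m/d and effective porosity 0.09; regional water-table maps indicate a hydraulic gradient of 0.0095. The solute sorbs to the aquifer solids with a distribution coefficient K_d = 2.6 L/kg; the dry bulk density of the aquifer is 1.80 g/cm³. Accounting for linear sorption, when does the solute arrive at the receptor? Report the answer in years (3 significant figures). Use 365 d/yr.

Darcy flux q = K·i = 36.0 × 0.0095 = 0.3420 m/d
v_s = q/n_e = 0.3420/0.09 = 3.800 m/d
Retardation R = 1 + ρ_b·K_d/n = 1 + 1.80×2.6/0.09 = 53.00
Contaminant velocity v_c = v/R = 3.800/53.00 = 0.07170 m/d
t = L/v_c = 175/0.07170 = 2441 d
   = 2441/365 = 6.69 yr

6.69 years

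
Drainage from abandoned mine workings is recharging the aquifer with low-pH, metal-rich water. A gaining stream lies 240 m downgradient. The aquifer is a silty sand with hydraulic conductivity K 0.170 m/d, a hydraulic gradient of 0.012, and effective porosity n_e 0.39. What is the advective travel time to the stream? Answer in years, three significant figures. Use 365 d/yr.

126 years

Darcy flux q = K·i = 0.170 × 0.012 = 0.002040 m/d
Seepage velocity v = q / n = 0.002040 / 0.39 = 0.005231 m/d
t = L / v = 240 / 0.005231 = 45880 d
   = 45880 / 365 = 126 yr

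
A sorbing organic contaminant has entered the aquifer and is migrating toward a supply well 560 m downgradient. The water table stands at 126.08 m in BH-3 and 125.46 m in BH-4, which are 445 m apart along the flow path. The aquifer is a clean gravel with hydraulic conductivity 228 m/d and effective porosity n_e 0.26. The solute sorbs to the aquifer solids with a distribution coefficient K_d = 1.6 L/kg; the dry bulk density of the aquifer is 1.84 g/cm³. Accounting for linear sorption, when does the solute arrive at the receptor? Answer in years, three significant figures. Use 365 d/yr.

Hydraulic gradient i = (126.08 − 125.46) / 445 = 0.62 / 445 = 0.001393
Darcy flux q = K·i = 228 × 0.001393 = 0.3177 m/d
v = Ki/n = 228·0.001393/0.26 = 1.222 m/d
Retardation R = 1 + ρ_b·K_d/n = 1 + 1.84×1.6/0.26 = 12.32
Contaminant velocity v_c = v/R = 1.222/12.32 = 0.09915 m/d
t = L/v_c = 560/0.09915 = 5648 d
   = 5648/365 = 15.5 yr

15.5 years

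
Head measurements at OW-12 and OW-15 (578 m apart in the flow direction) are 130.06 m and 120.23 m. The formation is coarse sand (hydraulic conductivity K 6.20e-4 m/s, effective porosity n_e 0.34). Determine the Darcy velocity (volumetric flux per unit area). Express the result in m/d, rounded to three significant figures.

Hydraulic gradient i = (130.06 − 120.23) / 578 = 9.83 / 578 = 0.01701
K = 6.20e-4 m/s × 86400 s/d = 53.57 m/d
Specific discharge q = 53.57 × 0.01701 = 0.9110 m/d

0.911 m/d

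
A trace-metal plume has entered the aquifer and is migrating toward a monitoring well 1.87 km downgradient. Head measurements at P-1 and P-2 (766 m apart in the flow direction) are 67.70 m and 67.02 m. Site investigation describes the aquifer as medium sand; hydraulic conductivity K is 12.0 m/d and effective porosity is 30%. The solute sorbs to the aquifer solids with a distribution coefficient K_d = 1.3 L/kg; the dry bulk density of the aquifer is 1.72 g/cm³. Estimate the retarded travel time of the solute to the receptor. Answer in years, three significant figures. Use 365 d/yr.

Hydraulic gradient i = (67.70 − 67.02) / 766 = 0.68 / 766 = 8.877e-4
Darcy flux q = K·i = 12.0 × 8.877e-4 = 0.01065 m/d
v = Ki/n = 12.0·8.877e-4/0.30 = 0.03551 m/d
Retardation R = 1 + ρ_b·K_d/n = 1 + 1.72×1.3/0.30 = 8.453
Contaminant velocity v_c = v/R = 0.03551/8.453 = 0.004201 m/d
L = 1.87 km = 1870 m
t = L/v_c = 1870/0.004201 = 445200 d
   = 445200/365 = 1220 yr

1220 years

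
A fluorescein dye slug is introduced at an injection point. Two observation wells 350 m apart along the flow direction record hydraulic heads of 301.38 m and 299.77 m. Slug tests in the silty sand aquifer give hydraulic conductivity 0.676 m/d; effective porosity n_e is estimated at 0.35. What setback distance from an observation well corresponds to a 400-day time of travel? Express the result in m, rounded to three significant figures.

Hydraulic gradient i = (301.38 − 299.77) / 350 = 1.61 / 350 = 0.004600
q = Ki = 0.676 × 0.004600 = 0.003110 m/d
Seepage velocity v = q / n = 0.003110 / 0.35 = 0.008885 m/d
L = v × T = 0.008885 × 400 = 3.554 m

3.55 m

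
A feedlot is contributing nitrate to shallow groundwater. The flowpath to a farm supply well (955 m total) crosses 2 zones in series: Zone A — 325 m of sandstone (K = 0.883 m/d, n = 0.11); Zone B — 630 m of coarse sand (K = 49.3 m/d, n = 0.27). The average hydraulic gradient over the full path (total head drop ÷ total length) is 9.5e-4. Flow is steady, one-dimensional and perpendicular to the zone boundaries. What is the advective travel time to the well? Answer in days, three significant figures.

86400 days

Steady 1-D flow in series ⇒ the Darcy flux q is identical in every zone and the zone head losses add (resistances L/K in series).
Σ(L/K) = 325/0.883 + 630/49.3 = 368.1 + 12.78 = 380.8 d
K_eq = L_total / Σ(L/K) = 955 / 380.8 = 2.508 m/d
q = K_eq · i = 2.508 × 9.5e-4 = 0.002382 m/d (same in every zone)
Zone A: v = q/n = 0.002382/0.11 = 0.02166 m/d → t_A = 325/0.02166 = 15010 d
Zone B: v = q/n = 0.002382/0.27 = 0.008823 m/d → t_B = 630/0.008823 = 71400 d
Total t = 15010 + 71400 = 86410 d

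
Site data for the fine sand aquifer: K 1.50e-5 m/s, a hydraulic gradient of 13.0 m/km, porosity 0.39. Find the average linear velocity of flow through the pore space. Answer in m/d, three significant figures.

0.0432 m/d

K = 1.50e-5 m/s × 86400 s/d = 1.296 m/d
Specific discharge q = 1.296 × 0.013 = 0.01685 m/d
Average linear velocity = 0.01685 / 0.39 = 0.04320 m/d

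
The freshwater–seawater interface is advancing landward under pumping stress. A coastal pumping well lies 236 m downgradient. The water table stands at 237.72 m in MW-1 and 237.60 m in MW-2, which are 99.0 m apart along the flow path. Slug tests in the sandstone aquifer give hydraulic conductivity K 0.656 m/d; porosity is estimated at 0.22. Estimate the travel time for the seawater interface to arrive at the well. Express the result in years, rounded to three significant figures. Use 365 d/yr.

Hydraulic gradient i = (237.72 − 237.60) / 99.0 = 0.12 / 99.0 = 0.001212
q = Ki = 0.656 × 0.001212 = 7.952e-4 m/d
v_s = q/n_e = 7.952e-4/0.22 = 0.003614 m/d
t = L / v = 236 / 0.003614 = 65300 d
   = 65300 / 365 = 179 yr

179 years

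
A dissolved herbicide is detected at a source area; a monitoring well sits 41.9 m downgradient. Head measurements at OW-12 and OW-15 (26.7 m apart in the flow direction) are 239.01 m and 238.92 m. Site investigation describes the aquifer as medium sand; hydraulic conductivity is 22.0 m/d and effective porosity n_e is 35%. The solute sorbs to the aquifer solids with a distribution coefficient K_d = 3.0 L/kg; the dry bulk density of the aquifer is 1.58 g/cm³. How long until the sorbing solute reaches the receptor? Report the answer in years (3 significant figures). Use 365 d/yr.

Hydraulic gradient i = (239.01 − 238.92) / 26.7 = 0.09 / 26.7 = 0.003371
Specific discharge q = 22.0 × 0.003371 = 0.07416 m/d
Seepage velocity v = q / n = 0.07416 / 0.35 = 0.2119 m/d
Retardation R = 1 + ρ_b·K_d/n = 1 + 1.58×3.0/0.35 = 14.54
Contaminant velocity v_c = v/R = 0.2119/14.54 = 0.01457 m/d
t = L/v_c = 41.9/0.01457 = 2876 d
   = 2876/365 = 7.88 yr

7.88 years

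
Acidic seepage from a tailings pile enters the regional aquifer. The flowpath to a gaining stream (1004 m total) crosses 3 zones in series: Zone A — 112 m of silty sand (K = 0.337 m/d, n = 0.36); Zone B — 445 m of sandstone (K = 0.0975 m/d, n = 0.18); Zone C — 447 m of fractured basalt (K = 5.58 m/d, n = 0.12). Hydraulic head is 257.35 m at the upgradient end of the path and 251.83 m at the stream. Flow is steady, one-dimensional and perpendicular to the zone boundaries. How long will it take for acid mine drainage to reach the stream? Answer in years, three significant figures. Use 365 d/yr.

Total head drop ΔH = 257.35 − 251.83 = 5.52 m
Steady 1-D flow in series ⇒ the Darcy flux q is identical in every zone and the zone head losses add (resistances L/K in series).
Σ(L/K) = 112/0.337 + 445/0.0975 + 447/5.58 = 332.3 + 4564 + 80.11 = 4977 d
q = ΔH / Σ(L/K) = 5.52 / 4977 = 0.001109 m/d (same in every zone)
Zone A: v = q/n = 0.001109/0.36 = 0.003081 m/d → t_A = 112/0.003081 = 36350 d
Zone B: v = q/n = 0.001109/0.18 = 0.006162 m/d → t_B = 445/0.006162 = 72210 d
Zone C: v = q/n = 0.001109/0.12 = 0.009243 m/d → t_C = 447/0.009243 = 48360 d
Total t = 36350 + 72210 + 48360 = 156900 d
   = 156900 / 365 = 430 yr

430 years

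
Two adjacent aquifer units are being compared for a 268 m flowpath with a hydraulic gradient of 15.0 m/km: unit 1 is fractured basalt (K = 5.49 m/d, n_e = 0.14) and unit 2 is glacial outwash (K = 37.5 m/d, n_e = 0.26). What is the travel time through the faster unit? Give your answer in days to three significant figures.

Unit 1 (fractured basalt): v = 5.49×0.015/0.14 = 0.5882 m/d, t = 268/0.5882 = 455.6 d
Unit 2 (glacial outwash): v = 37.5×0.015/0.26 = 2.163 m/d, t = 268/2.163 = 123.9 d
Faster unit: t = 124 d

124 days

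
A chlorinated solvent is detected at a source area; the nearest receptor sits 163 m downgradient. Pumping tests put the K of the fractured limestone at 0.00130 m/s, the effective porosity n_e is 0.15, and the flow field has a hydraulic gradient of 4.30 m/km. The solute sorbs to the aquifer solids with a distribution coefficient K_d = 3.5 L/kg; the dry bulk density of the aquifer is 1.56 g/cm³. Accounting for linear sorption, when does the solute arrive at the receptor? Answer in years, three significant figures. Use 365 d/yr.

5.19 years

K = 0.00130 m/s × 86400 s/d = 112.3 m/d
Darcy flux q = K·i = 112.3 × 0.0043 = 0.4830 m/d
v_s = q/n_e = 0.4830/0.15 = 3.220 m/d
Retardation R = 1 + ρ_b·K_d/n = 1 + 1.56×3.5/0.15 = 37.40
Contaminant velocity v_c = v/R = 3.220/37.40 = 0.08609 m/d
t = L/v_c = 163/0.08609 = 1893 d
   = 1893/365 = 5.19 yr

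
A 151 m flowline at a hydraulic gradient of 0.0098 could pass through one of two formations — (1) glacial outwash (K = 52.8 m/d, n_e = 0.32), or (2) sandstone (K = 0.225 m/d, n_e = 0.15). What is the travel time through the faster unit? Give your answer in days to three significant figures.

Unit 1 (glacial outwash): v = 52.8×0.0098/0.32 = 1.617 m/d, t = 151/1.617 = 93.38 d
Unit 2 (sandstone): v = 0.225×0.0098/0.15 = 0.01470 m/d, t = 151/0.01470 = 10270 d
Faster unit: t = 93.4 d

93.4 days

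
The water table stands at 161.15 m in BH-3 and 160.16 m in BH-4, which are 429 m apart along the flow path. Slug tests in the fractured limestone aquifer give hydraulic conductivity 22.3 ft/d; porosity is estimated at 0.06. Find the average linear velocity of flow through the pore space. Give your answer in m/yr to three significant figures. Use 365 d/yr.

Hydraulic gradient i = (161.15 − 160.16) / 429 = 0.99 / 429 = 0.002308
K = 22.3 ft/d × 0.3048 = 6.797 m/d
Specific discharge q = 6.797 × 0.002308 = 0.01569 m/d
Seepage velocity v = q / n = 0.01569 / 0.06 = 0.2614 m/d
   = 0.2614 × 365 = 95.4 m/yr

95.4 m/yr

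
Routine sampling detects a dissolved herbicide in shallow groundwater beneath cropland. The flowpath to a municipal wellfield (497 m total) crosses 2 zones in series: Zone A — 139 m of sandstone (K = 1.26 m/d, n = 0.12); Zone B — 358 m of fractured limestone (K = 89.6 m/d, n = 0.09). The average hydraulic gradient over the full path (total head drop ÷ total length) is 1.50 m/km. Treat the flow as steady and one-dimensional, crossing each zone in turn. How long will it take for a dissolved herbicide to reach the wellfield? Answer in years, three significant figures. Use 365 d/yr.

For zones in series the flux q is common to all zones; the equivalent conductivity is the harmonic (thickness-weighted) mean, K_eq = L_total / Σ(L_j/K_j).
Σ(L/K) = 139/1.26 + 358/89.6 = 110.3 + 3.996 = 114.3 d
K_eq = L_total / Σ(L/K) = 497 / 114.3 = 4.348 m/d
q = K_eq · i = 4.348 × 0.0015 = 0.006522 m/d (same in every zone)
Zone A: v = q/n = 0.006522/0.12 = 0.05435 m/d → t_A = 139/0.05435 = 2558 d
Zone B: v = q/n = 0.006522/0.09 = 0.07246 m/d → t_B = 358/0.07246 = 4941 d
Total t = 2558 + 4941 = 7498 d
   = 7498 / 365 = 20.5 yr

20.5 years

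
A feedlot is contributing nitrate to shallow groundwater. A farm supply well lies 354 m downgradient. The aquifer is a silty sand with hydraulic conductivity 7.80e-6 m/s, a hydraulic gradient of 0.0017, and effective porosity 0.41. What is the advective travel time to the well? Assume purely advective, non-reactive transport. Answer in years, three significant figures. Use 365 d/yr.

K = 7.80e-6 m/s × 86400 s/d = 0.6739 m/d
Specific discharge q = 0.6739 × 0.0017 = 0.001146 m/d
Average linear velocity = 0.001146 / 0.41 = 0.002794 m/d
t = L / v = 354 / 0.002794 = 126700 d
   = 126700 / 365 = 347 yr

347 years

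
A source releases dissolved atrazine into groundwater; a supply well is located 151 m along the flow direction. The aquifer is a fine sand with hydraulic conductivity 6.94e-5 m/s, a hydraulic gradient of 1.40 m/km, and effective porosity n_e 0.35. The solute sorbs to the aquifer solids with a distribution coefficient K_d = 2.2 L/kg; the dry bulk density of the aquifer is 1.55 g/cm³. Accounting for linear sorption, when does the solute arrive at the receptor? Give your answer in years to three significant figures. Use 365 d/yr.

K = 6.94e-5 m/s × 86400 s/d = 5.996 m/d
Darcy flux q = K·i = 5.996 × 0.0014 = 0.008395 m/d
Seepage velocity v = q / n = 0.008395 / 0.35 = 0.02398 m/d
Retardation R = 1 + ρ_b·K_d/n = 1 + 1.55×2.2/0.35 = 10.74
Contaminant velocity v_c = v/R = 0.02398/10.74 = 0.002233 m/d
t = L/v_c = 151/0.002233 = 67630 d
   = 67630/365 = 185 yr

185 years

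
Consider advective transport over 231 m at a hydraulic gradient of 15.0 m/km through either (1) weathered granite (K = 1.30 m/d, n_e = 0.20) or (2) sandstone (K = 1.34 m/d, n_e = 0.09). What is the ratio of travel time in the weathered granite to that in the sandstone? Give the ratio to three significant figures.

2.29

Unit 1 (weathered granite): v = 1.30×0.015/0.20 = 0.09750 m/d, t = 231/0.09750 = 2369 d
Unit 2 (sandstone): v = 1.34×0.015/0.09 = 0.2233 m/d, t = 231/0.2233 = 1034 d
t(weathered granite) / t(sandstone) = 2369/1034 = 2.29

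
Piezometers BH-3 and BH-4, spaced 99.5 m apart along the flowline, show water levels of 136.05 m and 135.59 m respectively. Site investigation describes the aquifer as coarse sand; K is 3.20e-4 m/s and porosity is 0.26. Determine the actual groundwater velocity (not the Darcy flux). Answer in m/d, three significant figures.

0.492 m/d

Hydraulic gradient i = (136.05 − 135.59) / 99.5 = 0.46 / 99.5 = 0.004623
K = 3.20e-4 m/s × 86400 s/d = 27.65 m/d
q = Ki = 27.65 × 0.004623 = 0.1278 m/d
v = Ki/n = 27.65·0.004623/0.26 = 0.4916 m/d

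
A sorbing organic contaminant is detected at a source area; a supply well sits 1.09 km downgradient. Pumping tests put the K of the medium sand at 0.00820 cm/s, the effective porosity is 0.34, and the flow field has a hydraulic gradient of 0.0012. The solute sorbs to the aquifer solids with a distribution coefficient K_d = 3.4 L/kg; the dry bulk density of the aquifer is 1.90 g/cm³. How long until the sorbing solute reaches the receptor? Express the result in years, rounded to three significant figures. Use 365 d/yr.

2390 years

K = 0.00820 cm/s × 864 = 7.085 m/d
Specific discharge q = 7.085 × 0.0012 = 0.008502 m/d
v_s = q/n_e = 0.008502/0.34 = 0.02501 m/d
Retardation R = 1 + ρ_b·K_d/n = 1 + 1.90×3.4/0.34 = 20.00
Contaminant velocity v_c = v/R = 0.02501/20.00 = 0.001250 m/d
L = 1.09 km = 1090 m
t = L/v_c = 1090/0.001250 = 871800 d
   = 871800/365 = 2390 yr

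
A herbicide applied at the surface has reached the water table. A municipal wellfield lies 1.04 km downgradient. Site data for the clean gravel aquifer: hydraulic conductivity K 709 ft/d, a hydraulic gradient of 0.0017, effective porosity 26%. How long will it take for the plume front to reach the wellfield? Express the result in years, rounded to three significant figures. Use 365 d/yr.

K = 709 ft/d × 0.3048 = 216.1 m/d
Specific discharge q = 216.1 × 0.0017 = 0.3674 m/d
v_s = q/n_e = 0.3674/0.26 = 1.413 m/d
L = 1.04 km = 1040 m
t = L / v = 1040 / 1.413 = 736.0 d
   = 736.0 / 365 = 2.02 yr

2.02 years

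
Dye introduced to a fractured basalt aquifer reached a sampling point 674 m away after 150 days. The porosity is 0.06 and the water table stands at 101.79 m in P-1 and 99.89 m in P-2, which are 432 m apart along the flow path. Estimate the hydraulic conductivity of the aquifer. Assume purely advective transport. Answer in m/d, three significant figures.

61.3 m/d

Hydraulic gradient i = (101.79 − 99.89) / 432 = 1.90 / 432 = 0.004398
v = L / t = 674 / 150 = 4.493 m/d
K = v · n / i = 4.493 × 0.06 / 0.004398 = 61.3 m/d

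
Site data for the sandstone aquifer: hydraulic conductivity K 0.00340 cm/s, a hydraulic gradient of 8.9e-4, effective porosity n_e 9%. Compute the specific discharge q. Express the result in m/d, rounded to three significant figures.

0.00261 m/d

K = 0.00340 cm/s × 864 = 2.938 m/d
Darcy flux q = K·i = 2.938 × 8.9e-4 = 0.002614 m/d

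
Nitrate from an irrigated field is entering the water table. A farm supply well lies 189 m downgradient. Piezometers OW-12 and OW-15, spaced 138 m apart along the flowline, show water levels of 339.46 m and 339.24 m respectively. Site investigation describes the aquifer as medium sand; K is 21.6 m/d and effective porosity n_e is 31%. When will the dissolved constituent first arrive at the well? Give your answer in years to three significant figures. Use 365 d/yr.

Hydraulic gradient i = (339.46 − 339.24) / 138 = 0.22 / 138 = 0.001594
Darcy flux q = K·i = 21.6 × 0.001594 = 0.03443 m/d
v = Ki/n = 21.6·0.001594/0.31 = 0.1111 m/d
t = L / v = 189 / 0.1111 = 1701 d
   = 1701 / 365 = 4.66 yr

4.66 years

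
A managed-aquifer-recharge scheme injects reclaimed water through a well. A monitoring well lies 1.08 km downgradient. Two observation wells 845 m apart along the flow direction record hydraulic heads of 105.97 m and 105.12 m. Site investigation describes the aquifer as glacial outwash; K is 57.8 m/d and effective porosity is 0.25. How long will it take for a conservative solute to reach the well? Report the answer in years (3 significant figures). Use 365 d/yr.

Hydraulic gradient i = (105.97 − 105.12) / 845 = 0.85 / 845 = 0.001006
Darcy flux q = K·i = 57.8 × 0.001006 = 0.05814 m/d
v_s = q/n_e = 0.05814/0.25 = 0.2326 m/d
L = 1.08 km = 1080 m
t = L / v = 1080 / 0.2326 = 4644 d
   = 4644 / 365 = 12.7 yr

12.7 years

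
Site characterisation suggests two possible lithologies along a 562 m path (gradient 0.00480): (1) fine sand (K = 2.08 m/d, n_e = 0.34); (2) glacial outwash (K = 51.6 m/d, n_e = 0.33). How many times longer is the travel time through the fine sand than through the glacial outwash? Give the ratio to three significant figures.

Unit 1 (fine sand): v = 2.08×0.0048/0.34 = 0.02936 m/d, t = 562/0.02936 = 19140 d
Unit 2 (glacial outwash): v = 51.6×0.0048/0.33 = 0.7505 m/d, t = 562/0.7505 = 748.8 d
t(fine sand) / t(glacial outwash) = 19140/748.8 = 25.6

25.6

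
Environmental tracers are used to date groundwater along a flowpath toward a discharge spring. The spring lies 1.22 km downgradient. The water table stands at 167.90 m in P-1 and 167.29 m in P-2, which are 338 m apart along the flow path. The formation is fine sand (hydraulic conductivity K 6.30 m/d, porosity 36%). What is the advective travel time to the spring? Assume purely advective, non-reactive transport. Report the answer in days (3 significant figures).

Hydraulic gradient i = (167.90 − 167.29) / 338 = 0.61 / 338 = 0.001805
q = Ki = 6.30 × 0.001805 = 0.01137 m/d
v = Ki/n = 6.30·0.001805/0.36 = 0.03158 m/d
L = 1.22 km = 1220 m
t = L / v = 1220 / 0.03158 = 38630 d

38600 days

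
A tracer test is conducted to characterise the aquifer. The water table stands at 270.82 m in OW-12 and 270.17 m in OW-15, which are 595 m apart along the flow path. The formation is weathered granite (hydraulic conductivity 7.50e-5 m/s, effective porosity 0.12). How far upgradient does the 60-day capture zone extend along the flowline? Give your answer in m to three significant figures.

Hydraulic gradient i = (270.82 − 270.17) / 595 = 0.65 / 595 = 0.001092
K = 7.50e-5 m/s × 86400 s/d = 6.480 m/d
q = Ki = 6.480 × 0.001092 = 0.007079 m/d
Average linear velocity = 0.007079 / 0.12 = 0.05899 m/d
L = v × T = 0.05899 × 60 = 3.539 m

3.54 m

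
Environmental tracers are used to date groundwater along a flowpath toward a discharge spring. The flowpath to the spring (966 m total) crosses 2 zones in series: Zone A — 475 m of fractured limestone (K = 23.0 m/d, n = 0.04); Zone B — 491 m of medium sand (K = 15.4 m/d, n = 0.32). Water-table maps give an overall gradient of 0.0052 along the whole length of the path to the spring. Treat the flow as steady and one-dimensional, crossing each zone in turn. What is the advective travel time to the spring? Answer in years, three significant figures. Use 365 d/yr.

For zones in series the flux q is common to all zones; the equivalent conductivity is the harmonic (thickness-weighted) mean, K_eq = L_total / Σ(L_j/K_j).
Σ(L/K) = 475/23.0 + 491/15.4 = 20.65 + 31.88 = 52.54 d
K_eq = L_total / Σ(L/K) = 966 / 52.54 = 18.39 m/d
q = K_eq · i = 18.39 × 0.0052 = 0.09562 m/d (same in every zone)
Zone A: v = q/n = 0.09562/0.04 = 2.390 m/d → t_A = 475/2.390 = 198.7 d
Zone B: v = q/n = 0.09562/0.32 = 0.2988 m/d → t_B = 491/0.2988 = 1643 d
Total t = 198.7 + 1643 = 1842 d
   = 1842 / 365 = 5.05 yr

5.05 years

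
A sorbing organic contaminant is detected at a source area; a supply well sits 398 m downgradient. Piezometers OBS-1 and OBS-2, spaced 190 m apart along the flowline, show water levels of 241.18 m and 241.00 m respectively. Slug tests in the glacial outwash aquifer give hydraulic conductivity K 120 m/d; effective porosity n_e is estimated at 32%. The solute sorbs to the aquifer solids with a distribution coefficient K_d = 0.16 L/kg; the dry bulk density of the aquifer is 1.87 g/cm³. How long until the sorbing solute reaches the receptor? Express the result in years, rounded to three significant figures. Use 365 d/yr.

Hydraulic gradient i = (241.18 − 241.00) / 190 = 0.18 / 190 = 9.474e-4
Specific discharge q = 120 × 9.474e-4 = 0.1137 m/d
v_s = q/n_e = 0.1137/0.32 = 0.3553 m/d
Retardation R = 1 + ρ_b·K_d/n = 1 + 1.87×0.16/0.32 = 1.935
Contaminant velocity v_c = v/R = 0.3553/1.935 = 0.1836 m/d
t = L/v_c = 398/0.1836 = 2168 d
   = 2168/365 = 5.94 yr

5.94 years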